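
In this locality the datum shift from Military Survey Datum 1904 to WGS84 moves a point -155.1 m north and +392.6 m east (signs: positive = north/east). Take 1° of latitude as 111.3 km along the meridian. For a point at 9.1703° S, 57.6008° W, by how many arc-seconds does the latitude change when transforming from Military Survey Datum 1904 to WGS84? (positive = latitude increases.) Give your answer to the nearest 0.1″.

1° of latitude = 111.3 km, so Δφ = -155.1 / 111300 = -0.0013935° = -5.017″.

Δφ = -5.0″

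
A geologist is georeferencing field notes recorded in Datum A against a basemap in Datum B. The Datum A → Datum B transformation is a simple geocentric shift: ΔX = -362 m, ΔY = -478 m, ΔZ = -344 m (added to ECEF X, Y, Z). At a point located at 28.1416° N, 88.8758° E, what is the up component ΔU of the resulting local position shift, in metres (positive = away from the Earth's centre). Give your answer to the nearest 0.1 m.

The local up (radial) axis is (cos φ cos λ, cos φ sin λ, sin φ), giving ΔU = -6.263 − 421.412 − 162.248 = -589.92 m.

ΔU = -589.9 m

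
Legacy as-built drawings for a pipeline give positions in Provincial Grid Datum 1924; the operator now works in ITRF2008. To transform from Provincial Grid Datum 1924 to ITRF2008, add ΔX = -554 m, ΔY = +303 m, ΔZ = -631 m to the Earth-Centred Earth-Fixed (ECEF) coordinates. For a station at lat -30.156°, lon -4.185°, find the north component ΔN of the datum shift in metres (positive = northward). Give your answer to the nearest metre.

ΔN = -834 m

The local north axis is (−sin φ cos λ, −sin φ sin λ, cos φ), giving ΔN = -277.563 − 11.108 − 545.601 = -834.27 m.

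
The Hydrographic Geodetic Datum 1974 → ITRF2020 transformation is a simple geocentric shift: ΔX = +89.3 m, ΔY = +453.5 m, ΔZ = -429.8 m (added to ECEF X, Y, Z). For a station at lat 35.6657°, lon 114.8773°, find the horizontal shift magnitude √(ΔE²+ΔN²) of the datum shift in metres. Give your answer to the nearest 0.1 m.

The local east axis at (φ, λ) is (−sin λ, cos λ, 0), so ΔE = −sin(114.8773°)·89.3 + cos(114.8773°)·453.5 = -271.79 m.
The local north axis is (−sin φ cos λ, −sin φ sin λ, cos φ), giving ΔN = 21.903 − 239.881 − 349.184 = -567.16 m.
Horizontal magnitude = √(ΔE² + ΔN²) = √((-271.79)² + (-567.16)²) = 628.92 m.

628.9 m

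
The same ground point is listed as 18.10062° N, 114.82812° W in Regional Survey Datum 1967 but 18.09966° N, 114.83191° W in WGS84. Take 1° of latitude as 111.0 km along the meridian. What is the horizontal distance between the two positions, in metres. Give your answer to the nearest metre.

414 m

Δφ = 18.09966° − 18.10062° = -0.00096°; Δλ = -114.83191° − -114.82812° = -0.00379°.
ΔN = Δφ × 111000 = -106.6 m; ΔE = Δλ × 111000 × cos(18.10062°) = -0.00379 × 111000 × 0.950512 = -399.9 m.
Distance = √(ΔE² + ΔN²) = √((-399.9)² + (-106.6)²) = 413.8 m.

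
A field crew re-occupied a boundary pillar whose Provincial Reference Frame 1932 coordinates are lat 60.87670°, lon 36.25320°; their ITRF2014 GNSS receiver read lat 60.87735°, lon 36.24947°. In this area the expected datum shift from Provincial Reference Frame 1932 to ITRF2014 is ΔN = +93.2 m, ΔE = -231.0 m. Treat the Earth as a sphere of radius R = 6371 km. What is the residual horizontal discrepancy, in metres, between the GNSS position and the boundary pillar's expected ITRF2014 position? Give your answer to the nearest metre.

Observed coordinate differences: Δφ = +0.00065°, Δλ = -0.00373°.
Converting to metres (1° lat = 111195 m, cos φ = 0.486691): observed ΔN = 72.3 m, observed ΔE = -201.9 m.
Subtracting the expected shift leaves a residual of 72.3 − (93.2) = -20.9 m north and -201.9 − (-231.0) = 29.1 m east.
Residual distance = √((-20.9)² + 29.1²) = 35.9 m.

36 m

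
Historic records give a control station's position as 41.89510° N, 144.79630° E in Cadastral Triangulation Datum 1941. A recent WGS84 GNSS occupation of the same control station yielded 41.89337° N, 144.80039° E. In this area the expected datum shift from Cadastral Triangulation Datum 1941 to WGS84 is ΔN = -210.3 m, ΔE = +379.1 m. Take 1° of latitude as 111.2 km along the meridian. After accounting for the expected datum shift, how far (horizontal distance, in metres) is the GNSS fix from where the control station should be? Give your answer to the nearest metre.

Observed coordinate differences: Δφ = -0.00173°, Δλ = +0.00409°.
Converting to metres (1° lat = 111200 m, cos φ = 0.744369): observed ΔN = -192.4 m, observed ΔE = 338.5 m.
Subtracting the expected shift leaves a residual of -192.4 − (-210.3) = 17.9 m north and 338.5 − (379.1) = -40.6 m east.
Residual distance = √(17.9² + (-40.6)²) = 44.3 m.

44 m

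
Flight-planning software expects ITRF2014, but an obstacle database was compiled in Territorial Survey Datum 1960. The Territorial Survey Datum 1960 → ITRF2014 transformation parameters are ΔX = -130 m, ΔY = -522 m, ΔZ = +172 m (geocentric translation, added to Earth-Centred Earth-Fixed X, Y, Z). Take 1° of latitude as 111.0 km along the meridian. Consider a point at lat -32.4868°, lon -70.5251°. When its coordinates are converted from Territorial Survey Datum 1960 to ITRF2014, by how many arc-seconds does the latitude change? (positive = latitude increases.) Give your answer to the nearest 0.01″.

Δφ = 12.52″

sin φ = -0.537105, cos φ = 0.843515, sin λ = -0.942788, cos λ = 0.333394.
North component: ΔN = −sin φ cos λ·ΔX − sin φ sin λ·ΔY + cos φ·ΔZ = −(-0.537105)(0.333394)(-130) − (-0.537105)(-0.942788)(-522) + (0.843515)(172) = 386.13 m.
1° of latitude spans 111000 m, so Δφ = 386.13 / 111000 × 3600 = 12.523″.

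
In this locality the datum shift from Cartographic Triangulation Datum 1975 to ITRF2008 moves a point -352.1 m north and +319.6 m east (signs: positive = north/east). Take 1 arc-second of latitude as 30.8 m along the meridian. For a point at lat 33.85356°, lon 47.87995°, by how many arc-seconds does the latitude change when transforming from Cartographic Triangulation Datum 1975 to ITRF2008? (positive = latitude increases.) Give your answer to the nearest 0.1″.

1″ of latitude = 30.80 m, so Δφ = -352.1 / 30.80 = -11.432″.

Δφ = -11.4″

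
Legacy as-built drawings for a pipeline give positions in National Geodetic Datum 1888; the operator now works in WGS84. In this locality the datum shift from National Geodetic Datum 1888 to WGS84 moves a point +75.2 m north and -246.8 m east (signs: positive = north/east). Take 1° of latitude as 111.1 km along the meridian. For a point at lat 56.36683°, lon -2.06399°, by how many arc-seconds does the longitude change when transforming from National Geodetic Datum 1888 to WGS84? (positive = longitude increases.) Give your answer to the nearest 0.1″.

Δλ = -14.4″

At latitude 56.36683°, cos φ = 0.553874.
1° of longitude at this latitude = 111.1 × cos φ = 61.54 km, so Δλ = -246.8 / 61535.4 = -0.0040107° = -14.439″.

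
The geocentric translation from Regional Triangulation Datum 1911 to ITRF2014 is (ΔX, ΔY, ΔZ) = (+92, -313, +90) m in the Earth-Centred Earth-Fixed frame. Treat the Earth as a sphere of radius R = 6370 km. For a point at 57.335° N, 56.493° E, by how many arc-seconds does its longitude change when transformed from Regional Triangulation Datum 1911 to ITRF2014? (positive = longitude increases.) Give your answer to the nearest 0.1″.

sin φ = 0.841841, cos φ = 0.539726, sin λ = 0.833818, cos λ = 0.552039.
East component: ΔE = −sin λ·ΔX + cos λ·ΔY = −(0.833818)(92) + (0.552039)(-313) = -249.50 m.
1° of latitude spans πR/180 = 111177 m; at latitude φ, 1° of longitude spans that × cos φ = 60005.4 m, so Δλ = -249.50 / 60005.4 × 3600 = -14.969″.

Δλ = -15.0″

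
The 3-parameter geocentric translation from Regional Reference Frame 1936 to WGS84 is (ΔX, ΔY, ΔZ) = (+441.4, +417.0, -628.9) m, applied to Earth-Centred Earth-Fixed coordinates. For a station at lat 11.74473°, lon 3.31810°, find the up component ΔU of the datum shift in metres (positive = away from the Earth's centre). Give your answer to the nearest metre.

ΔU = 327 m

At φ = 11.74473°, λ = 3.31810°: sin φ = 0.203552, cos φ = 0.979064, sin λ = 0.057879, cos λ = 0.998324.
ΔU = cos φ cos λ·ΔX + cos φ sin λ·ΔY + sin φ·ΔZ = (0.979064)(0.998324)(441.4) + (0.979064)(0.057879)(417.0) + (0.203552)(-628.9) = 327.05 m.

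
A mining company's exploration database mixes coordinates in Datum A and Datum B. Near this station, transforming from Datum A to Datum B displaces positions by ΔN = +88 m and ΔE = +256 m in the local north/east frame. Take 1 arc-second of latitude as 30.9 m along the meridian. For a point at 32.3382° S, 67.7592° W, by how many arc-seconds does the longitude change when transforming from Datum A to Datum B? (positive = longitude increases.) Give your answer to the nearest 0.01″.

Δλ = 9.81″

At latitude -32.3382°, cos φ = 0.844905.
1″ of longitude at this latitude = 30.90 × cos φ = 26.1076 m, so Δλ = 256.0 / 26.1076 = 9.806″.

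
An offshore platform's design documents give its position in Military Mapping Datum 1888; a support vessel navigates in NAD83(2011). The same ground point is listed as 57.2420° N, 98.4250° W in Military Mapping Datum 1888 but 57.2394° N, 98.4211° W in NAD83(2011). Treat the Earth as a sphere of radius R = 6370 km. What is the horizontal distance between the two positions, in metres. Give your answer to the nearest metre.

Δφ = 57.2394° − 57.2420° = -0.0026°; Δλ = -98.4211° − -98.4250° = +0.0039°.
1° along a meridian = πR/180 = 111177 m.
ΔN = Δφ × 111177 = -289.1 m; ΔE = Δλ × 111177 × cos(57.2420°) = +0.0039 × 111177 × 0.541092 = 234.6 m.
Distance = √(ΔE² + ΔN²) = √(234.6² + (-289.1)²) = 372.3 m.

372 m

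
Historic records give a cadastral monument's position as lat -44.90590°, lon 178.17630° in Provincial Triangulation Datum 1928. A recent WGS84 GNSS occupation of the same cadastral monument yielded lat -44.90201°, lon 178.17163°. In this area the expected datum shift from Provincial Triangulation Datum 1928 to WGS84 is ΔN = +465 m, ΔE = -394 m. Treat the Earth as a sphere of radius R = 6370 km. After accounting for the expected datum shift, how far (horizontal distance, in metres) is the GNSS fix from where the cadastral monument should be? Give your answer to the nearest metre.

42 m

Observed coordinate differences: Δφ = +0.00389°, Δλ = -0.00467°.
Converting to metres (1° lat = 111177 m, cos φ = 0.708267): observed ΔN = 432.5 m, observed ΔE = -367.7 m.
Subtracting the expected shift leaves a residual of 432.5 − (465) = -32.5 m north and -367.7 − (-394) = 26.3 m east.
Residual distance = √((-32.5)² + 26.3²) = 41.8 m.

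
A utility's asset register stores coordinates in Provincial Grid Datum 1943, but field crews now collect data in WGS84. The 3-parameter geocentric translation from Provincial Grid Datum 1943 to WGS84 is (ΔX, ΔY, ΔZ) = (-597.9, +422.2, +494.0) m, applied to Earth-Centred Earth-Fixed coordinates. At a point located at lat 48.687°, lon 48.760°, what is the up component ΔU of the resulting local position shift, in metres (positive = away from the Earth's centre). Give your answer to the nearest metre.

ΔU = 320 m

The local up (radial) axis is (cos φ cos λ, cos φ sin λ, sin φ), giving ΔU = -260.203 + 209.588 + 371.050 = 320.44 m.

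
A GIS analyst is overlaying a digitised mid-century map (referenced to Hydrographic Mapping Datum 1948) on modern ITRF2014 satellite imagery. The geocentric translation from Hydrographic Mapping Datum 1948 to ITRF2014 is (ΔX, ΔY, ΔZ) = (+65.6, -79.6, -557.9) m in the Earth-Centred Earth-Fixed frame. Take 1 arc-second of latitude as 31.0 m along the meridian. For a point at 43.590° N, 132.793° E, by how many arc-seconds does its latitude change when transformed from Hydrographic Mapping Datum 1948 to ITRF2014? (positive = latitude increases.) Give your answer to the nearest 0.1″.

sin φ = 0.689493, cos φ = 0.724292, sin λ = 0.733813, cos λ = -0.679352.
North component: ΔN = −sin φ cos λ·ΔX − sin φ sin λ·ΔY + cos φ·ΔZ = −(0.689493)(-0.679352)(65.6) − (0.689493)(0.733813)(-79.6) + (0.724292)(-557.9) = -333.08 m.
1° of latitude spans 3600 × 31.00 = 111600 m, so Δφ = -333.08 / 111600 × 3600 = -10.745″.

Δφ = -10.7″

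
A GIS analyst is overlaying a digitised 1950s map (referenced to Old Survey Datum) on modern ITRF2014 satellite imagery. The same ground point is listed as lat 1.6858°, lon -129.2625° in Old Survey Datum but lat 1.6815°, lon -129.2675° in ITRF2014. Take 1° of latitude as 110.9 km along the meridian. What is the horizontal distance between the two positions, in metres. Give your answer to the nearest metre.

Δφ = 1.6815° − 1.6858° = -0.0043°; Δλ = -129.2675° − -129.2625° = -0.0050°.
ΔN = Δφ × 110900 = -476.9 m; ΔE = Δλ × 110900 × cos(1.6858°) = -0.0050 × 110900 × 0.999567 = -554.3 m.
Distance = √(ΔE² + ΔN²) = √((-554.3)² + (-476.9)²) = 731.2 m.

731 m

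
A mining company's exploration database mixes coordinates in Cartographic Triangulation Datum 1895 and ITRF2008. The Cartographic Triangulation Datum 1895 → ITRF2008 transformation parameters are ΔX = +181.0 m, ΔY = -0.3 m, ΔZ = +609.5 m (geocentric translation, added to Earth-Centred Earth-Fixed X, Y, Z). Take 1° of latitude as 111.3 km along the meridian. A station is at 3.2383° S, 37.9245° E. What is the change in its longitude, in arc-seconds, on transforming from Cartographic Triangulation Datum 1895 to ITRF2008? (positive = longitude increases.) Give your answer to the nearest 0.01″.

Δλ = -3.61″

sin φ = -0.056489, cos φ = 0.998403, sin λ = 0.614623, cos λ = 0.788821.
East component: ΔE = −sin λ·ΔX + cos λ·ΔY = −(0.614623)(181.0) + (0.788821)(-0.3) = -111.48 m.
1° of latitude spans 111300 m; at latitude φ, 1° of longitude spans that × cos φ = 111122.3 m, so Δλ = -111.48 / 111122.3 × 3600 = -3.612″.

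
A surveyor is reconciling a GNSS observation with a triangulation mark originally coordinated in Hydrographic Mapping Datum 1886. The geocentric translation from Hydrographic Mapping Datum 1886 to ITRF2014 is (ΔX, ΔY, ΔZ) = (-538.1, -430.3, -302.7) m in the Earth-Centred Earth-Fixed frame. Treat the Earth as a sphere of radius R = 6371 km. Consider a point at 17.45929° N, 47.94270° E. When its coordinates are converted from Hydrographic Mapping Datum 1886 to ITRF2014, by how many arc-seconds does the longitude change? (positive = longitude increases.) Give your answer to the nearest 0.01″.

Δλ = 3.78″

sin φ = 0.300028, cos φ = 0.953930, sin λ = 0.742475, cos λ = 0.669873.
East component: ΔE = −sin λ·ΔX + cos λ·ΔY = −(0.742475)(-538.1) + (0.669873)(-430.3) = 111.28 m.
1° of latitude spans πR/180 = 111195 m; at latitude φ, 1° of longitude spans that × cos φ = 106072.2 m, so Δλ = 111.28 / 106072.2 × 3600 = 3.777″.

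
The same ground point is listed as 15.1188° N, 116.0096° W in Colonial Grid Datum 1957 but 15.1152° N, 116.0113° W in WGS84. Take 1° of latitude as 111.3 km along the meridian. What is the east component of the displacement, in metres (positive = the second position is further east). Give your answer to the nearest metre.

ΔE = -183 m

Δφ = 15.1152° − 15.1188° = -0.0036°; Δλ = -116.0113° − -116.0096° = -0.0017°.
ΔN = Δφ × 111300 = -400.7 m; ΔE = Δλ × 111300 × cos(15.1188°) = -0.0017 × 111300 × 0.965387 = -182.7 m.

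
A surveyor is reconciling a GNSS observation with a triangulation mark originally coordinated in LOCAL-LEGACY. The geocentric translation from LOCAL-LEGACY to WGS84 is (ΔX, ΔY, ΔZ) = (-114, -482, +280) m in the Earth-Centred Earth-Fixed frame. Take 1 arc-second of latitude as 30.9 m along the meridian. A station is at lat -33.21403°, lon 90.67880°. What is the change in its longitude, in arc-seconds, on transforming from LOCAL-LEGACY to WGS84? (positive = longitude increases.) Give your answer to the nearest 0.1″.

Δλ = 4.6″

sin φ = -0.547768, cos φ = 0.836630, sin λ = 0.999930, cos λ = -0.011847.
East component: ΔE = −sin λ·ΔX + cos λ·ΔY = −(0.999930)(-114) + (-0.011847)(-482) = 119.70 m.
1° of latitude spans 3600 × 30.90 = 111240 m; at latitude φ, 1° of longitude spans that × cos φ = 93066.7 m, so Δλ = 119.70 / 93066.7 × 3600 = 4.630″.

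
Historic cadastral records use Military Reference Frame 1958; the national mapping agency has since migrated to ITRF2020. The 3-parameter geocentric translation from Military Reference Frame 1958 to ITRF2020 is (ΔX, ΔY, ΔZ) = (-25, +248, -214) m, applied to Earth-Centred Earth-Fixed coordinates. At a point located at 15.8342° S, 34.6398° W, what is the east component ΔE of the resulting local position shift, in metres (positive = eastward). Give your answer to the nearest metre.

ΔE = 190 m

The local east axis at (φ, λ) is (−sin λ, cos λ, 0), so ΔE = −sin(-34.6398°)·(-25) + cos(-34.6398°)·248 = 189.83 m.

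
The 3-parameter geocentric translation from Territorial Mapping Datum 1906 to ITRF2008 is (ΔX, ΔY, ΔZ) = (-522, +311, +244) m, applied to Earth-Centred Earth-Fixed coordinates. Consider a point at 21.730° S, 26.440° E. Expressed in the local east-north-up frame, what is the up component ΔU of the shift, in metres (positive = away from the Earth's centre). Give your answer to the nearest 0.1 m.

At φ = -21.730°, λ = 26.440°: sin φ = -0.370233, cos φ = 0.928939, sin λ = 0.445260, cos λ = 0.895401.
ΔU = cos φ cos λ·ΔX + cos φ sin λ·ΔY + sin φ·ΔZ = (0.928939)(0.895401)(-522) + (0.928939)(0.445260)(311) + (-0.370233)(244) = -395.89 m.

ΔU = -395.9 m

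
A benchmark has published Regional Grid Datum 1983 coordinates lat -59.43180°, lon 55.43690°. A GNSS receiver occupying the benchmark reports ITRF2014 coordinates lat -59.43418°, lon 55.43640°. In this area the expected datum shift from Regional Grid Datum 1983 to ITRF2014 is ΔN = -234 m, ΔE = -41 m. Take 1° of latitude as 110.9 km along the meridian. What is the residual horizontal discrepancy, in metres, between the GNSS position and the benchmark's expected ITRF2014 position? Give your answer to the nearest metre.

Observed coordinate differences: Δφ = -0.00238°, Δλ = -0.00050°.
Converting to metres (1° lat = 110900 m, cos φ = 0.508564): observed ΔN = -263.9 m, observed ΔE = -28.2 m.
Subtracting the expected shift leaves a residual of -263.9 − (-234) = -29.9 m north and -28.2 − (-41) = 12.8 m east.
Residual distance = √((-29.9)² + 12.8²) = 32.6 m.

33 m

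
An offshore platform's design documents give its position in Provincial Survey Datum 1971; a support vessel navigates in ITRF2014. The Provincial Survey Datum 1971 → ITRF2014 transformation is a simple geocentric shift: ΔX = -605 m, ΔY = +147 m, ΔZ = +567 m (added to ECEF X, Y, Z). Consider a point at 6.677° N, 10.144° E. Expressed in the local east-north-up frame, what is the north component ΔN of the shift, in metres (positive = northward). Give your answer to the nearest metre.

The local north axis is (−sin φ cos λ, −sin φ sin λ, cos φ), giving ΔN = 69.245 − 3.010 + 563.154 = 629.39 m.

ΔN = 629 m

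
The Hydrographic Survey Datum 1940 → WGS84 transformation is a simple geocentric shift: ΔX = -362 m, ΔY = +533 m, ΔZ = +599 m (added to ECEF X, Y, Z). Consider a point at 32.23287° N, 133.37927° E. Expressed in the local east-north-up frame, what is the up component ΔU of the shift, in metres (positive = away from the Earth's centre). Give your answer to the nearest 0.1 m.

The local up (radial) axis is (cos φ cos λ, cos φ sin λ, sin φ), giving ΔU = 210.313 + 327.694 + 319.484 = 857.49 m.

ΔU = 857.5 m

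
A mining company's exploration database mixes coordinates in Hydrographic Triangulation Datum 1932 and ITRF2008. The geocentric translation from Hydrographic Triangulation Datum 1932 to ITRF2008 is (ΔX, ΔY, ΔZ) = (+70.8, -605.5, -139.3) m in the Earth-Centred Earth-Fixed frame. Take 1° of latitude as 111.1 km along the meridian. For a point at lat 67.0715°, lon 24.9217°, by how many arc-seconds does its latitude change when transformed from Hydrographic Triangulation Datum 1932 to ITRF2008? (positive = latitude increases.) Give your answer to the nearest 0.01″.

Δφ = 3.94″

sin φ = 0.920992, cos φ = 0.389582, sin λ = 0.421379, cos λ = 0.906884.
North component: ΔN = −sin φ cos λ·ΔX − sin φ sin λ·ΔY + cos φ·ΔZ = −(0.920992)(0.906884)(70.8) − (0.920992)(0.421379)(-605.5) + (0.389582)(-139.3) = 121.58 m.
1° of latitude spans 111100 m, so Δφ = 121.58 / 111100 × 3600 = 3.940″.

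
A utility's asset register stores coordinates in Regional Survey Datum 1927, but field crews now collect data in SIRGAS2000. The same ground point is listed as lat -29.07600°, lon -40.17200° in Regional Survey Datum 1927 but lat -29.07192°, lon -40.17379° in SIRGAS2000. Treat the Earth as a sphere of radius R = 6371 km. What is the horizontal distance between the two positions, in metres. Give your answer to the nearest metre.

486 m

Δφ = -29.07192° − -29.07600° = +0.00408°; Δλ = -40.17379° − -40.17200° = -0.00179°.
1° along a meridian = πR/180 = 111195 m.
ΔN = Δφ × 111195 = 453.7 m; ΔE = Δλ × 111195 × cos(-29.07600°) = -0.00179 × 111195 × 0.873976 = -174.0 m.
Distance = √(ΔE² + ΔN²) = √((-174.0)² + 453.7²) = 485.9 m.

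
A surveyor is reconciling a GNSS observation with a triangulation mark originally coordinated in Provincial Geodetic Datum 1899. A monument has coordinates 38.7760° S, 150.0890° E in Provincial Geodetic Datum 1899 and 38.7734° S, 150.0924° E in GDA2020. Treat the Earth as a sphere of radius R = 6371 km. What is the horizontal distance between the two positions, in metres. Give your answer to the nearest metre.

413 m

Δφ = -38.7734° − -38.7760° = +0.0026°; Δλ = 150.0924° − 150.0890° = +0.0034°.
1° along a meridian = πR/180 = 111195 m.
ΔN = Δφ × 111195 = 289.1 m; ΔE = Δλ × 111195 × cos(-38.7760°) = +0.0034 × 111195 × 0.779600 = 294.7 m.
Distance = √(ΔE² + ΔN²) = √(294.7² + 289.1²) = 412.9 m.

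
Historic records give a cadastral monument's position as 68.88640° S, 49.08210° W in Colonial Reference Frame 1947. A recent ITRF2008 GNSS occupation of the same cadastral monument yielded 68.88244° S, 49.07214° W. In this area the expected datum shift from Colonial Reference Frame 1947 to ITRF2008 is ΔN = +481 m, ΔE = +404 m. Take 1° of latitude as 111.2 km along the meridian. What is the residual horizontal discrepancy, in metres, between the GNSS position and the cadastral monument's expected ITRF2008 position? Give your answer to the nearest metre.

41 m

Observed coordinate differences: Δφ = +0.00396°, Δλ = +0.00996°.
Converting to metres (1° lat = 111200 m, cos φ = 0.360218): observed ΔN = 440.4 m, observed ΔE = 399.0 m.
Subtracting the expected shift leaves a residual of 440.4 − (481) = -40.6 m north and 399.0 − (404) = -5.0 m east.
Residual distance = √((-40.6)² + (-5.0)²) = 41.0 m.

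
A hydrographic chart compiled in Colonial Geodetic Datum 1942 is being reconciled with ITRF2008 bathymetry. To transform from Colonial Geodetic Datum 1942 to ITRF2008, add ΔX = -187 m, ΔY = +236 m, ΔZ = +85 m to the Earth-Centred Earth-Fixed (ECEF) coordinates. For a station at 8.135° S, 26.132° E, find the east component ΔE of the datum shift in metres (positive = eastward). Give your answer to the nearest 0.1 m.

ΔE = 294.2 m

The local east axis at (φ, λ) is (−sin λ, cos λ, 0), so ΔE = −sin(26.132°)·(-187) + cos(26.132°)·236 = 294.24 m.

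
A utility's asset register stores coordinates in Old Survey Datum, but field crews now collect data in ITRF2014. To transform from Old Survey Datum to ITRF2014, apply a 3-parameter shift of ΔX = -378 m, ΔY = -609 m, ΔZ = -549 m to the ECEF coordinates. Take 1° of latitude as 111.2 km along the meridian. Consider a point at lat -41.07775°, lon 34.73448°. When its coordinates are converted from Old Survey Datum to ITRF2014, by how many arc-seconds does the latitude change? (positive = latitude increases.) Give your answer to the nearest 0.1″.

Δφ = -27.4″

sin φ = -0.657083, cos φ = 0.753819, sin λ = 0.569774, cos λ = 0.821801.
North component: ΔN = −sin φ cos λ·ΔX − sin φ sin λ·ΔY + cos φ·ΔZ = −(-0.657083)(0.821801)(-378) − (-0.657083)(0.569774)(-609) + (0.753819)(-549) = -845.97 m.
1° of latitude spans 111200 m, so Δφ = -845.97 / 111200 × 3600 = -27.387″.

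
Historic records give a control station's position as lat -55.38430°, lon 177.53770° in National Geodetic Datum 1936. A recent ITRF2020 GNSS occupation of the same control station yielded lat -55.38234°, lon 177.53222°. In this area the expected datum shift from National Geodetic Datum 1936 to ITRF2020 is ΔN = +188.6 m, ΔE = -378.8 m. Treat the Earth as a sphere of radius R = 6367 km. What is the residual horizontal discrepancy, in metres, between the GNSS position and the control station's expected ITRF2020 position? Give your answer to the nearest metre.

44 m

Observed coordinate differences: Δφ = +0.00196°, Δλ = -0.00548°.
Converting to metres (1° lat = 111125 m, cos φ = 0.568069): observed ΔN = 217.8 m, observed ΔE = -345.9 m.
Subtracting the expected shift leaves a residual of 217.8 − (188.6) = 29.2 m north and -345.9 − (-378.8) = 32.9 m east.
Residual distance = √(29.2² + 32.9²) = 44.0 m.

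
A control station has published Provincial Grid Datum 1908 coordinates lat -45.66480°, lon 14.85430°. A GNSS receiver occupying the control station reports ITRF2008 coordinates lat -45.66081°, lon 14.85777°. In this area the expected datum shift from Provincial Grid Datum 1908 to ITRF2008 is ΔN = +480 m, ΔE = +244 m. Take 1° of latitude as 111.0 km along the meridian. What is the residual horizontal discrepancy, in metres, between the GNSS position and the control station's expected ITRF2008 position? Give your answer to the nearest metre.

Observed coordinate differences: Δφ = +0.00399°, Δλ = +0.00347°.
Converting to metres (1° lat = 111000 m, cos φ = 0.698855): observed ΔN = 442.9 m, observed ΔE = 269.2 m.
Subtracting the expected shift leaves a residual of 442.9 − (480) = -37.1 m north and 269.2 − (244) = 25.2 m east.
Residual distance = √((-37.1)² + 25.2²) = 44.8 m.

45 m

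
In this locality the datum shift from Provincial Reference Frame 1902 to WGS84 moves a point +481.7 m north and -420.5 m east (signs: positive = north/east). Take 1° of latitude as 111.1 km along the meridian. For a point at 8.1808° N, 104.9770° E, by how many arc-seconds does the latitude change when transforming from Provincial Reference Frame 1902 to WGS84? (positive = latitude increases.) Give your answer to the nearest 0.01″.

Δφ = 15.61″

1° of latitude = 111.1 km, so Δφ = 481.7 / 111100 = 0.0043357° = 15.609″.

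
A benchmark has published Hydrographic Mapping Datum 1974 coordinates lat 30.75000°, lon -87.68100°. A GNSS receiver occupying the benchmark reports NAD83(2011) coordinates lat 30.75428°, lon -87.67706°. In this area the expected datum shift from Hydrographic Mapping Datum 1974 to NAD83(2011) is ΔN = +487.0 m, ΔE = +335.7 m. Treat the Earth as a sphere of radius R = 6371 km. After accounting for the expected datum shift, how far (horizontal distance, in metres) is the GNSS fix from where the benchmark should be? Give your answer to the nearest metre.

Observed coordinate differences: Δφ = +0.00428°, Δλ = +0.00394°.
Converting to metres (1° lat = 111195 m, cos φ = 0.859406): observed ΔN = 475.9 m, observed ΔE = 376.5 m.
Subtracting the expected shift leaves a residual of 475.9 − (487.0) = -11.1 m north and 376.5 − (335.7) = 40.8 m east.
Residual distance = √((-11.1)² + 40.8²) = 42.3 m.

42 m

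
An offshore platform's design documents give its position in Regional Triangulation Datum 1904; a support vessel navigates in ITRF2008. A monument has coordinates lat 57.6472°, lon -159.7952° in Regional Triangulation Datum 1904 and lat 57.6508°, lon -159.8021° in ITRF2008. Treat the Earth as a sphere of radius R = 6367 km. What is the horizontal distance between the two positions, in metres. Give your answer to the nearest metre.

Δφ = 57.6508° − 57.6472° = +0.0036°; Δλ = -159.8021° − -159.7952° = -0.0069°.
1° along a meridian = πR/180 = 111125 m.
ΔN = Δφ × 111125 = 400.1 m; ΔE = Δλ × 111125 × cos(57.6472°) = -0.0069 × 111125 × 0.535131 = -410.3 m.
Distance = √(ΔE² + ΔN²) = √((-410.3)² + 400.1²) = 573.1 m.

573 m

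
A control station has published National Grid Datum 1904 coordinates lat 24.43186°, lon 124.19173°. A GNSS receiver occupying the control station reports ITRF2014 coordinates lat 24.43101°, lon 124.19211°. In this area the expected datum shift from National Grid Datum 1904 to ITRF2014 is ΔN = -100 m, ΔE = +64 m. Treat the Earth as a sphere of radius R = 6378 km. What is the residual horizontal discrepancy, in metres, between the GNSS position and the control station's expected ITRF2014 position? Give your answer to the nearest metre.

Observed coordinate differences: Δφ = -0.00085°, Δλ = +0.00038°.
Converting to metres (1° lat = 111317 m, cos φ = 0.910454): observed ΔN = -94.6 m, observed ΔE = 38.5 m.
Subtracting the expected shift leaves a residual of -94.6 − (-100) = 5.4 m north and 38.5 − (64) = -25.5 m east.
Residual distance = √(5.4² + (-25.5)²) = 26.0 m.

26 m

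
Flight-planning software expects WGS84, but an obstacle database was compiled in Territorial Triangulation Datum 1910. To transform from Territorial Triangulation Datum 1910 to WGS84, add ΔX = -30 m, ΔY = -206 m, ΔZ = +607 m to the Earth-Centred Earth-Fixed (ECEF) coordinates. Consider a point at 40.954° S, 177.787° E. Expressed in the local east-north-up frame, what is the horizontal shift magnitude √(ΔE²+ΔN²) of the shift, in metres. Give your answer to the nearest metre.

The local east axis at (φ, λ) is (−sin λ, cos λ, 0), so ΔE = −sin(177.787°)·(-30) + cos(177.787°)·(-206) = 207.00 m.
The local north axis is (−sin φ cos λ, −sin φ sin λ, cos φ), giving ΔN = 19.649 − 5.214 + 458.428 = 472.86 m.
Horizontal magnitude = √(ΔE² + ΔN²) = √(207.00² + 472.86²) = 516.19 m.

516 m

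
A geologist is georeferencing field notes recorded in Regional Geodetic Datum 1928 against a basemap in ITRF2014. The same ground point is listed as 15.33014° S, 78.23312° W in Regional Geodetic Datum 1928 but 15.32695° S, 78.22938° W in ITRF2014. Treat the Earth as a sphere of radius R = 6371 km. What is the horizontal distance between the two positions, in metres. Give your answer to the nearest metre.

535 m

Δφ = -15.32695° − -15.33014° = +0.00319°; Δλ = -78.22938° − -78.23312° = +0.00374°.
1° along a meridian = πR/180 = 111195 m.
ΔN = Δφ × 111195 = 354.7 m; ΔE = Δλ × 111195 × cos(-15.33014°) = +0.00374 × 111195 × 0.964418 = 401.1 m.
Distance = √(ΔE² + ΔN²) = √(401.1² + 354.7²) = 535.4 m.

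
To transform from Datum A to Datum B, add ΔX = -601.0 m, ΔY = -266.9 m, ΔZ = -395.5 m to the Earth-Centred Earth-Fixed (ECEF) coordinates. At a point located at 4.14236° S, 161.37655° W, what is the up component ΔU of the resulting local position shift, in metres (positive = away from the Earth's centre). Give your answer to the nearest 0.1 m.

The local up (radial) axis is (cos φ cos λ, cos φ sin λ, sin φ), giving ΔU = 568.042 + 85.011 + 28.569 = 681.62 m.

ΔU = 681.6 m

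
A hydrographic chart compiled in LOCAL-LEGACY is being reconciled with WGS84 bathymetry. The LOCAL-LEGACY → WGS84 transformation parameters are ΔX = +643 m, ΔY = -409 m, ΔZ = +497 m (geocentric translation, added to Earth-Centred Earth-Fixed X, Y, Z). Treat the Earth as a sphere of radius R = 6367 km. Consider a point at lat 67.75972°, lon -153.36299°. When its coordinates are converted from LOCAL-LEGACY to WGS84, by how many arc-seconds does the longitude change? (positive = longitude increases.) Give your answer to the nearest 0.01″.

Δλ = 55.97″

sin φ = 0.925605, cos φ = 0.378492, sin λ = -0.448337, cos λ = -0.893865.
East component: ΔE = −sin λ·ΔX + cos λ·ΔY = −(-0.448337)(643) + (-0.893865)(-409) = 653.87 m.
1° of latitude spans πR/180 = 111125 m; at latitude φ, 1° of longitude spans that × cos φ = 42059.9 m, so Δλ = 653.87 / 42059.9 × 3600 = 55.966″.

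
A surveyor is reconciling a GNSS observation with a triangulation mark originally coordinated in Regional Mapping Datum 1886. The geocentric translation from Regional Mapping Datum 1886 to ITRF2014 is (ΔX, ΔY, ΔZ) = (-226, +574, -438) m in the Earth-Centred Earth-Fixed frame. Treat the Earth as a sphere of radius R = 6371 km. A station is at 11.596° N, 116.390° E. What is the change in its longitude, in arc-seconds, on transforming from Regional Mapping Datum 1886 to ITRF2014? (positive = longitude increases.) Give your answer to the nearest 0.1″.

Δλ = -1.7″

sin φ = 0.201010, cos φ = 0.979589, sin λ = 0.895789, cos λ = -0.444479.
East component: ΔE = −sin λ·ΔX + cos λ·ΔY = −(0.895789)(-226) + (-0.444479)(574) = -52.68 m.
1° of latitude spans πR/180 = 111195 m; at latitude φ, 1° of longitude spans that × cos φ = 108925.4 m, so Δλ = -52.68 / 108925.4 × 3600 = -1.741″.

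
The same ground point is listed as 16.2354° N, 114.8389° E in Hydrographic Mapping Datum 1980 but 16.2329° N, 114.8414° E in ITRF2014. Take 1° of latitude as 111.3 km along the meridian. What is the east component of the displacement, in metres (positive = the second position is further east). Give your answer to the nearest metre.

ΔE = 267 m

Δφ = 16.2329° − 16.2354° = -0.0025°; Δλ = 114.8414° − 114.8389° = +0.0025°.
ΔN = Δφ × 111300 = -278.2 m; ΔE = Δλ × 111300 × cos(16.2354°) = +0.0025 × 111300 × 0.960121 = 267.2 m.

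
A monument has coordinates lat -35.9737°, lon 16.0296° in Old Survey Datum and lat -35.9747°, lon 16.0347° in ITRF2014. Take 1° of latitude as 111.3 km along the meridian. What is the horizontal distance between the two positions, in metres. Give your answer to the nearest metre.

Δφ = -35.9747° − -35.9737° = -0.0010°; Δλ = 16.0347° − 16.0296° = +0.0051°.
ΔN = Δφ × 111300 = -111.3 m; ΔE = Δλ × 111300 × cos(-35.9737°) = +0.0051 × 111300 × 0.809287 = 459.4 m.
Distance = √(ΔE² + ΔN²) = √(459.4² + (-111.3)²) = 472.7 m.

473 m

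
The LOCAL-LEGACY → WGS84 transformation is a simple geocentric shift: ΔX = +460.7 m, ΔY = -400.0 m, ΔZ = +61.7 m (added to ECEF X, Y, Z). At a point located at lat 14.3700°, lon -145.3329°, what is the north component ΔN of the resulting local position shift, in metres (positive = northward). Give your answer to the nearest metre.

The local north axis is (−sin φ cos λ, −sin φ sin λ, cos φ), giving ΔN = 94.039 − 56.467 + 59.770 = 97.34 m.

ΔN = 97 m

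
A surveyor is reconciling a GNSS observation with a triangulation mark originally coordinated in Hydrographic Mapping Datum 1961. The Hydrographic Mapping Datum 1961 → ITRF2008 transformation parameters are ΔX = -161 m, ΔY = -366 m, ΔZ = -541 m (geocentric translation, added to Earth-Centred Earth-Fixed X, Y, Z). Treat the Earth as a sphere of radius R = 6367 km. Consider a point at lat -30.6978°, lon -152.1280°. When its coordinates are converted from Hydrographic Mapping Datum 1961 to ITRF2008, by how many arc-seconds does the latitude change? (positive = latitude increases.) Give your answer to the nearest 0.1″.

sin φ = -0.510510, cos φ = 0.859872, sin λ = -0.467498, cos λ = -0.883994.
North component: ΔN = −sin φ cos λ·ΔX − sin φ sin λ·ΔY + cos φ·ΔZ = −(-0.510510)(-0.883994)(-161) − (-0.510510)(-0.467498)(-366) + (0.859872)(-541) = -305.18 m.
1° of latitude spans πR/180 = 111125 m, so Δφ = -305.18 / 111125 × 3600 = -9.887″.

Δφ = -9.9″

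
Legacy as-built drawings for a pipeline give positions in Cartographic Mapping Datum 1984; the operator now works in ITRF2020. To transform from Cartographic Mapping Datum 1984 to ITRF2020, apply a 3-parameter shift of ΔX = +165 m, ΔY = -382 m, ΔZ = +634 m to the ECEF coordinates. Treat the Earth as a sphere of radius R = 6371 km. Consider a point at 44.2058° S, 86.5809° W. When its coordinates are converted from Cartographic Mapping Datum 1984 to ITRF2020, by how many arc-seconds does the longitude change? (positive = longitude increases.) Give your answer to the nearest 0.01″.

sin φ = -0.697238, cos φ = 0.716840, sin λ = -0.998220, cos λ = 0.059639.
East component: ΔE = −sin λ·ΔX + cos λ·ΔY = −(-0.998220)(165) + (0.059639)(-382) = 141.92 m.
1° of latitude spans πR/180 = 111195 m; at latitude φ, 1° of longitude spans that × cos φ = 79709.0 m, so Δλ = 141.92 / 79709.0 × 3600 = 6.410″.

Δλ = 6.41″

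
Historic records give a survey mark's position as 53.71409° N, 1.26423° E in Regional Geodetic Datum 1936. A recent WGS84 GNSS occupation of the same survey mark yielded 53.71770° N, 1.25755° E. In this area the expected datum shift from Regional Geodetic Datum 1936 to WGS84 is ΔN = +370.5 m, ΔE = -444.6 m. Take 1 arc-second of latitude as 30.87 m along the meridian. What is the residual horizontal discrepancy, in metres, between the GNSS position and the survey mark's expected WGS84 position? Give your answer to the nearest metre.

31 m

Observed coordinate differences: Δφ = +0.00361°, Δλ = -0.00668°.
Converting to metres (1° lat = 111132 m, cos φ = 0.591815): observed ΔN = 401.2 m, observed ΔE = -439.3 m.
Subtracting the expected shift leaves a residual of 401.2 − (370.5) = 30.7 m north and -439.3 − (-444.6) = 5.3 m east.
Residual distance = √(30.7² + 5.3²) = 31.1 m.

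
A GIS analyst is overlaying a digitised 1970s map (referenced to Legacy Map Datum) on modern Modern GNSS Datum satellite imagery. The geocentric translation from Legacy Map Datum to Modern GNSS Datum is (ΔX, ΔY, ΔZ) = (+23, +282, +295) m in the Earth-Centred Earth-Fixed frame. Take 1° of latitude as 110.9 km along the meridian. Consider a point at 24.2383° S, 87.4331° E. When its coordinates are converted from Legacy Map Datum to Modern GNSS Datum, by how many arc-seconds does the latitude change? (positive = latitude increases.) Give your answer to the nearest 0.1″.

sin φ = -0.410533, cos φ = 0.911846, sin λ = 0.998997, cos λ = 0.044786.
North component: ΔN = −sin φ cos λ·ΔX − sin φ sin λ·ΔY + cos φ·ΔZ = −(-0.410533)(0.044786)(23) − (-0.410533)(0.998997)(282) + (0.911846)(295) = 385.07 m.
1° of latitude spans 110900 m, so Δφ = 385.07 / 110900 × 3600 = 12.500″.

Δφ = 12.5″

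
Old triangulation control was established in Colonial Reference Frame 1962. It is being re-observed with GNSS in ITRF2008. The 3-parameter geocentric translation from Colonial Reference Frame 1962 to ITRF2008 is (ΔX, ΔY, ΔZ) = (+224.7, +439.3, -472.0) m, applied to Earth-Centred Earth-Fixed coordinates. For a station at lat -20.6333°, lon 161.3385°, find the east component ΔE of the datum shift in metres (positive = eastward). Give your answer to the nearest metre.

ΔE = -488 m

The local east axis at (φ, λ) is (−sin λ, cos λ, 0), so ΔE = −sin(161.3385°)·224.7 + cos(161.3385°)·439.3 = -488.10 m.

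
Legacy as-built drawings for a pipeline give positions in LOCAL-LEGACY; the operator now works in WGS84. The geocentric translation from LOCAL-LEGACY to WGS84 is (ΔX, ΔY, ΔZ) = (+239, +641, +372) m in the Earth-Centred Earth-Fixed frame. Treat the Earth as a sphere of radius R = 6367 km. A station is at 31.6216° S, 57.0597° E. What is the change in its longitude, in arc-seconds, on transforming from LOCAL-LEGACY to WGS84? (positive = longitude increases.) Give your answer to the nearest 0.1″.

sin φ = -0.524307, cos φ = 0.851529, sin λ = 0.839238, cos λ = 0.543765.
East component: ΔE = −sin λ·ΔX + cos λ·ΔY = −(0.839238)(239) + (0.543765)(641) = 147.98 m.
1° of latitude spans πR/180 = 111125 m; at latitude φ, 1° of longitude spans that × cos φ = 94626.3 m, so Δλ = 147.98 / 94626.3 × 3600 = 5.630″.

Δλ = 5.6″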